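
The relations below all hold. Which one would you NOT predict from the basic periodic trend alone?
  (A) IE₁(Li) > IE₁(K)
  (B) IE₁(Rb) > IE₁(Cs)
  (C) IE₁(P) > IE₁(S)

The general trend: IE₁ increases across a period and decreases down a group.
(A) Li (period 2, group 1) vs K (period 4, group 1): the stated order agrees with the simple trend.
(B) Rb (period 5, group 1) vs Cs (period 6, group 1): the stated order agrees with the simple trend.
(C) P (period 3, group 15) vs S (period 3, group 16): the stated order contradicts the simple trend.
The exception is (C): S (3p⁴) ionizes more easily than half-filled P (3p³) because the paired 3p electron in S is pushed out by e⁻–e⁻ repulsion.

(C)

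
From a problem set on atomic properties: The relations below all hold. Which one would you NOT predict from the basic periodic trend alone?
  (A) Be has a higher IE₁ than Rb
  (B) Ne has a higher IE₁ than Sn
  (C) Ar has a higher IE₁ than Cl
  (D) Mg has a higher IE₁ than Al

The general trend: IE₁ increases across a period and decreases down a group.
(A) Be (period 2, group 2) vs Rb (period 5, group 1): the stated order agrees with the simple trend.
(B) Ne (period 2, group 18) vs Sn (period 5, group 14): the stated order agrees with the simple trend.
(C) Ar (period 3, group 18) vs Cl (period 3, group 17): the stated order agrees with the simple trend.
(D) Mg (period 3, group 2) vs Al (period 3, group 13): the stated order contradicts the simple trend.
The exception is (D): Al's single 3p electron is easier to remove than one from Mg's filled 3s².

(D)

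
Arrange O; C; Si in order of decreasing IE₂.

O, C, Si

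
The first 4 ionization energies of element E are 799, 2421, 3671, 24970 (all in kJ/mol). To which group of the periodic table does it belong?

Group 13

Look for the largest jump between consecutive ionization energies: IE4/IE3 ≈ 6.8, far larger than any earlier ratio.
That jump marks the point where a core electron is being removed. So the atom has 3 valence electrons.
A main-group element with 3 valence electrons is in group 13.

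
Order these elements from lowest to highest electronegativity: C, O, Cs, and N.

Cs, C, N, O

C is in period 2, group 14; N is in period 2, group 15; O is in period 2, group 16; Cs is in period 6, group 1.
Electronegativity increases across a period and decreases down a group, tracking effective nuclear charge and atomic size.
Neither a single period nor a single group — weigh both effects.
C > Cs: both effects reinforce here, so C is clearly the higher of the two.
N > C: both are in period 2; the period trend gives N the larger value.
O > N: both are in period 2; the period trend gives O the larger value.
For reference (Pauling): C 2.55, N 3.04, O 3.44, Cs 0.79.
So from lowest to highest: Cs < C < N < O.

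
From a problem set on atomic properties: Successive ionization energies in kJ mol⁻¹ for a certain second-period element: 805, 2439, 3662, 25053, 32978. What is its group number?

Look for the largest jump between consecutive ionization energies: IE4/IE3 ≈ 6.8, far larger than any earlier ratio.
That jump marks the point where a core electron is being removed. So the atom has 3 valence electrons.
A main-group element with 3 valence electrons is in group 13.

Group 13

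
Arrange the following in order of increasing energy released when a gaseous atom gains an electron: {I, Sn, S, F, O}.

O is in period 2, group 16; F is in period 2, group 17; S is in period 3, group 16; Sn is in period 5, group 14; I is in period 5, group 17.
Adding an electron releases more energy for atoms nearer the top right (short of the noble gases).
These span different periods and groups, so the two trends combine.
O > Sn: relative to Sn, both the across-period and down-group shifts push O's electron affinity up.
S > O: this pair runs against the simple trend — see the exception note.
I > S: the two effects oppose for this pair; the across-period effect wins (295 vs 200 kJ/mol).
F > I: they share group 17; the group trend gives F the larger value.
Note the exception: S has a higher electron affinity than O, contrary to the simple trend — the compact 2p subshell of O repels the added electron more than S's larger 3p does.
For reference (kJ/mol): O 141, F 328, S 200, Sn 107, I 295.
So from lowest to highest: Sn < O < S < I < F.

Sn < O < S < I < F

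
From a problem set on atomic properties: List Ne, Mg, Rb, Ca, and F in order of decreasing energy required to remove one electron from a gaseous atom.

Ne, F, Mg, Ca, Rb

F is in period 2, group 17; Ne is in period 2, group 18; Mg is in period 3, group 2; Ca is in period 4, group 2; Rb is in period 5, group 1.
Across a period the outer electron is held more tightly (higher IE₁); down a group it sits in a higher shell, more shielded, and comes off more easily.
These span different periods and groups, so the two trends combine.
Ca > Rb: both effects reinforce here, so Ca is clearly the higher of the two.
Mg > Ca: Mg sits above Ca in group 2, so the down-group effect alone puts Mg higher.
F > Mg: relative to Mg, both the across-period and down-group shifts push F's first ionization energy up.
Ne > F: both are in period 2; the period trend gives Ne the larger value.
Tabulated first ionization energy (kJ/mol): F 1681, Ne 2081, Mg 738, Ca 590, Rb 403.
So from highest to lowest: Ne > F > Mg > Ca > Rb.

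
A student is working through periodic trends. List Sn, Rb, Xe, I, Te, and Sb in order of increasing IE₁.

IE₁ increases left→right with effective nuclear charge and decreases top→bottom as the valence shell moves farther out.
All lie in period 5, so first ionization energy increases left to right.
So from lowest to highest: Rb < Sn < Sb < Te < I < Xe.

Rb < Sn < Sb < Te < I < Xe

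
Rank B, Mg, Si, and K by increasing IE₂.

Mg, Si, B, K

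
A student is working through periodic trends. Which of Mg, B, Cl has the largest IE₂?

IE_2 is the cost of taking one more electron from the +1 cation: Mg⁺ still has 1 valence electron; B⁺ still has 2 valence electrons; Cl⁺ still has 6 valence electrons.
All are still removing valence electrons, so compare the +1 ions as you would atoms: IE_2 generally rises across a period (higher Z_eff) and falls down a group (larger shell), subject to the usual subshell exceptions.
Valence configurations: Mg⁺ [Ne]3s¹, B⁺ [He]2s², Cl⁺ [Ne]3s²3p⁴.
Tabulated IE_2 (kJ/mol): Mg 1451, B 2427, Cl 2298.
So the second ionization energies run Mg < Cl < B.

B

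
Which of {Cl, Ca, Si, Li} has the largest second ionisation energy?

Consider each +1 ion: Cl⁺ still has 6 valence electrons; Ca⁺ still has 1 valence electron; Si⁺ still has 3 valence electrons; Li⁺ is the bare [He] core.
Breaking into a closed-shell core is much more expensive than removing a leftover valence electron — Li has the largest IE_2 here.
Valence configurations: Cl⁺ [Ne]3s²3p⁴, Ca⁺ [Ar]4s¹, Si⁺ [Ne]3s²3p¹.
The numbers (kJ/mol): Cl 2298, Ca 1145, Si 1577, Li 7298.
Putting it together, IE_2: Ca < Si < Cl < Li.

Li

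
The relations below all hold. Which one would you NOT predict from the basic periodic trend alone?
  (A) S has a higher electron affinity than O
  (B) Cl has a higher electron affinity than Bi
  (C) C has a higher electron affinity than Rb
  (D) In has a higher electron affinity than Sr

(A)

The general trend: electron affinity increases across a period and decreases down a group.
(A) S (period 3, group 16) vs O (period 2, group 16): the stated order contradicts the simple trend.
(B) Cl (period 3, group 17) vs Bi (period 6, group 15): the stated order agrees with the simple trend.
(C) C (period 2, group 14) vs Rb (period 5, group 1): the stated order agrees with the simple trend.
(D) In (period 5, group 13) vs Sr (period 5, group 2): the stated order agrees with the simple trend.
The exception is (A): the compact 2p subshell of O repels the added electron more than S's larger 3p does.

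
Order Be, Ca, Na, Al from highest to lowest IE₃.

IE_3 is the cost of taking one more electron from the +2 cation: Be²⁺ is the bare [He] core; Ca²⁺ is the bare [Ar] core; Na²⁺ is already 1 electron into the core; Al²⁺ still has 1 valence electron.
Breaking into a closed-shell core is much more expensive than removing a leftover valence electron — Ca, Na and Be have the largest IE_3 here.
The numbers (kJ/mol): Be 14849, Ca 4912, Na 6910, Al 2745.
So the third ionization energies run Al < Ca < Na < Be.

Be, Na, Ca, Al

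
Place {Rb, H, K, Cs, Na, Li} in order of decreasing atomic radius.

H is in period 1, group 1; Li is in period 2, group 1; Na is in period 3, group 1; K is in period 4, group 1; Rb is in period 5, group 1; Cs is in period 6, group 1.
Across a period the added protons contract the valence shell; down a group each new principal shell makes the atom larger.
All are in group 1, so atomic radius increases down the group.
So from largest to smallest: Cs > Rb > K > Na > Li > H.

Cs > Rb > K > Na > Li > H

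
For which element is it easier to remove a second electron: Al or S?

Al

IE_2 is the cost of taking one more electron from the +1 cation: Al⁺ still has 2 valence electrons; S⁺ still has 5 valence electrons.
All are still removing valence electrons, so compare the +1 ions as you would atoms: IE_2 generally rises across a period (higher Z_eff) and falls down a group (larger shell), subject to the usual subshell exceptions.
Valence configurations: Al⁺ [Ne]3s², S⁺ [Ne]3s²3p³.
Approximate IE_2 values (kJ/mol): Al 1817, S 2252.
Putting it together, IE_2: Al < S.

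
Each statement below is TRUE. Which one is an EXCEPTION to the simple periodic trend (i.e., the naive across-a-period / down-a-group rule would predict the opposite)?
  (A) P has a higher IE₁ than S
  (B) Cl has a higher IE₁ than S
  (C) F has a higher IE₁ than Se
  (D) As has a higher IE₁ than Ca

(A)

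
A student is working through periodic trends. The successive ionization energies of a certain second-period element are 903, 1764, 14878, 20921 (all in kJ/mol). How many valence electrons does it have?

2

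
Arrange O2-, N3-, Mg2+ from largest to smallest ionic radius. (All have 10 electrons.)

N3- > O2- > Mg2+

All of these have 10 electrons, so size is governed by nuclear charge alone: the more protons, the stronger the pull on the same electron cloud, and the smaller the ion.
Nuclear charges: Mg2+ (Z=12), O2- (Z=8), N3- (Z=7).
Largest to smallest: N3- > O2- > Mg2+.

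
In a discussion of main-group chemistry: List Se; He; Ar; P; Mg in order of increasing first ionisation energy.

IE₁ increases left→right with effective nuclear charge and decreases top→bottom as the valence shell moves farther out.
Here both period and group differ, so the two effects have to be weighed against each other.
Se > Mg: the two effects oppose for this pair; the across-period effect wins (941 vs 738 kJ/mol).
P > Se: period and group pull opposite ways; the down-group shift dominates (1012 vs 941 kJ/mol).
Ar > P: Ar lies to the right of P in period 3, so the across-period effect alone puts Ar higher.
He > Ar: He sits above Ar in group 18, so the down-group effect alone puts He higher.
Tabulated first ionization energy (kJ/mol): He 2372, Mg 738, P 1012, Ar 1521, Se 941.
So from lowest to highest: Mg < Se < P < Ar < He.

Mg < Se < P < Ar < He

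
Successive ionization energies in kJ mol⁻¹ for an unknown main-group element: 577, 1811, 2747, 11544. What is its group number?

Look for the largest jump between consecutive ionization energies: IE4/IE3 ≈ 4.2, far larger than any earlier ratio.
That jump marks the point where a core electron is being removed. So the atom has 3 valence electrons.
A main-group element with 3 valence electrons is in group 13.

Group 13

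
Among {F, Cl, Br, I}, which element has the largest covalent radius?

I

F is in period 2, group 17; Cl is in period 3, group 17; Br is in period 4, group 17; I is in period 5, group 17.
Atomic radius shrinks across a period as nuclear charge pulls the same shell inward, and grows down a group as new shells are added.
All are in group 17, so atomic radius increases down the group.
The largest covalent radius among these belongs to I.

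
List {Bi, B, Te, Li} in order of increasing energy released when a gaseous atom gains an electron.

Li is in period 2, group 1; B is in period 2, group 13; Te is in period 5, group 16; Bi is in period 6, group 15.
EA tends to increase across a period and decrease down a group, though the pattern is less regular than for IE or radius.
Here both period and group differ, so the two effects have to be weighed against each other.
Li > B: this pair runs against the simple trend — see the exception note.
Bi > Li: the two effects oppose for this pair; the across-period effect wins (91 vs 60 kJ/mol).
Te > Bi: both effects reinforce here, so Te is clearly the higher of the two.
Note the exception: Li has a higher electron affinity than B, contrary to the simple trend — B's ns²np¹ configuration gives only a small electron affinity — the sparsely filled np subshell binds an added electron weakly.
For reference (kJ/mol): Li 60, B 27, Te 190, Bi 91.
So from lowest to highest: B < Li < Bi < Te.

B < Li < Bi < Te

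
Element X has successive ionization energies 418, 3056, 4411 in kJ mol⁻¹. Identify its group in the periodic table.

Look for the largest jump between consecutive ionization energies: IE2/IE1 ≈ 7.3, far larger than any earlier ratio.
That jump marks the point where a core electron is being removed. So the atom has 1 valence electron.
A main-group element with 1 valence electron is in group 1.

Group 1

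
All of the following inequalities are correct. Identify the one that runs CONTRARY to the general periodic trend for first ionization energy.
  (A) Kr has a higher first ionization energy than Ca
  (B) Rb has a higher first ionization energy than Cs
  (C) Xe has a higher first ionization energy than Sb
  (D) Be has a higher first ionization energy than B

The general trend: first ionization energy increases across a period and decreases down a group.
(A) Kr (period 4, group 18) vs Ca (period 4, group 2): the stated order agrees with the simple trend.
(B) Rb (period 5, group 1) vs Cs (period 6, group 1): the stated order agrees with the simple trend.
(C) Xe (period 5, group 18) vs Sb (period 5, group 15): the stated order agrees with the simple trend.
(D) Be (period 2, group 2) vs B (period 2, group 13): the stated order contradicts the simple trend.
The exception is (D): removing B's lone 2p electron is easier than breaking Be's filled 2s².

(D)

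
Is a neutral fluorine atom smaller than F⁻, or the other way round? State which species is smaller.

F

Forming F⁻ adds 1 electron to F. More electron–electron repulsion in the same shell, with unchanged nuclear charge, lets the cloud expand.
An anion is larger than its parent atom: F⁻ > F.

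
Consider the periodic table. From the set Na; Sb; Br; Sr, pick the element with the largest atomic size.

Sr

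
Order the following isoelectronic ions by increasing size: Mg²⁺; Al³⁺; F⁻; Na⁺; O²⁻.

Al³⁺ < Mg²⁺ < Na⁺ < F⁻ < O²⁻

All of these have 10 electrons, so size is governed by nuclear charge alone: the more protons, the stronger the pull on the same electron cloud, and the smaller the ion.
Nuclear charges: Al³⁺ (Z=13), Mg²⁺ (Z=12), Na⁺ (Z=11), F⁻ (Z=9), O²⁻ (Z=8).
Smallest to largest: Al³⁺ < Mg²⁺ < Na⁺ < F⁻ < O²⁻.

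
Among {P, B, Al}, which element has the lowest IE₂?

The second ionization energy removes an electron from the +1 ion. For each element: P⁺ still has 4 valence electrons; B⁺ still has 2 valence electrons; Al⁺ still has 2 valence electrons.
All are still removing valence electrons, so compare the +1 ions as you would atoms: IE_2 generally rises across a period (higher Z_eff) and falls down a group (larger shell), subject to the usual subshell exceptions.
Valence configurations: P⁺ [Ne]3s²3p², B⁺ [He]2s², Al⁺ [Ne]3s².
The numbers (kJ/mol): P 1907, B 2427, Al 1817.
So the second ionization energies run Al < P < B.

Al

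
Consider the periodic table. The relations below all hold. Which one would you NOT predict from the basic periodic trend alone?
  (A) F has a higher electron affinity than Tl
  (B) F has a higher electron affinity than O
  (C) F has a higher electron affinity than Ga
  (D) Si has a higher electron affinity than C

(D)

The general trend: electron affinity increases across a period and decreases down a group.
(A) F (period 2, group 17) vs Tl (period 6, group 13): the stated order agrees with the simple trend.
(B) F (period 2, group 17) vs O (period 2, group 16): the stated order agrees with the simple trend.
(C) F (period 2, group 17) vs Ga (period 4, group 13): the stated order agrees with the simple trend.
(D) Si (period 3, group 14) vs C (period 2, group 14): the stated order contradicts the simple trend.
The exception is (D): Si's larger, more diffuse 3p orbitals accept an added electron slightly more readily than C's compact 2p.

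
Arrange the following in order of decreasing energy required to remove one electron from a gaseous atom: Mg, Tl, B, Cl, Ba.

Cl > B > Mg > Tl > Ba

IE₁ increases left→right with effective nuclear charge and decreases top→bottom as the valence shell moves farther out.
Here both period and group differ, so the two effects have to be weighed against each other.
Tl > Ba: Tl lies to the right of Ba in period 6, so the across-period effect alone puts Tl higher.
Mg > Tl: period and group pull opposite ways; the down-group shift dominates (738 vs 589 kJ/mol).
B > Mg: relative to Mg, both the across-period and down-group shifts push B's first ionization energy up.
Cl > B: period and group pull opposite ways; the across-period shift dominates (1251 vs 801 kJ/mol).
Tabulated first ionization energy (kJ/mol): B 801, Mg 738, Cl 1251, Ba 503, Tl 589.
So from highest to lowest: Cl > B > Mg > Tl > Ba.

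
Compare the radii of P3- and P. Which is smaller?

P

Forming P3- adds 3 electrons to P. More electron–electron repulsion in the same shell, with unchanged nuclear charge, lets the cloud expand.
An anion is larger than its parent atom: P3- > P.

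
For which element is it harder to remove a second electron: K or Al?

K

After 1 electron has been removed, what remains? K⁺ is the bare [Ar] core; Al⁺ still has 2 valence electrons.
Pulling an electron out of a noble-gas core costs far more than removing a remaining valence electron, so K sits at the high end of IE_2.
Approximate IE_2 values (kJ/mol): K 3052, Al 1817.
Hence IE_2: Al < K.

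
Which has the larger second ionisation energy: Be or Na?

Na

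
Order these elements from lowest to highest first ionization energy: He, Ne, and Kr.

He is in period 1, group 18; Ne is in period 2, group 18; Kr is in period 4, group 18.
First ionization energy rises across a period (greater Z_eff holds electrons more tightly) and falls down a group (valence electrons are farther from the nucleus).
All are in group 18, so first ionization energy increases up the group.
So from lowest to highest: Kr < Ne < He.

Kr < Ne < He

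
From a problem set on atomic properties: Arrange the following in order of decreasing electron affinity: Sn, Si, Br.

Br, Si, Sn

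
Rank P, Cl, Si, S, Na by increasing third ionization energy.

P < Si < S < Cl < Na

IE_3 is the cost of taking one more electron from the +2 cation: P²⁺ still has 3 valence electrons; Cl²⁺ still has 5 valence electrons; Si²⁺ still has 2 valence electrons; S²⁺ still has 4 valence electrons; Na²⁺ is already 1 electron into the core.
Pulling an electron out of a noble-gas core costs far more than removing a remaining valence electron, so Na sits at the high end of IE_3.
Valence configurations: P²⁺ [Ne]3s²3p¹, Cl²⁺ [Ne]3s²3p³, Si²⁺ [Ne]3s², S²⁺ [Ne]3s²3p².
P²⁺ loses a lone 3p electron whereas Si²⁺ must break into a filled 3s² pair, so IE_3(Si) > IE_3(P) even though P has the higher nuclear charge.
Approximate IE_3 values (kJ/mol): P 2914, Cl 3822, Si 3232, S 3357, Na 6910.
Putting it together, IE_3: P < Si < S < Cl < Na.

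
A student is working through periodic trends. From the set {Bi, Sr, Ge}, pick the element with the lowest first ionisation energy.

Sr

Ge is in period 4, group 14; Sr is in period 5, group 2; Bi is in period 6, group 15.
IE₁ increases left→right with effective nuclear charge and decreases top→bottom as the valence shell moves farther out.
Here both period and group differ, so the two effects have to be weighed against each other.
Bi > Sr: the two effects oppose for this pair; the across-period effect wins (703 vs 550 kJ/mol).
Ge > Bi: the two effects oppose for this pair; the down-group effect wins (762 vs 703 kJ/mol).
For reference (kJ/mol): Ge 762, Sr 550, Bi 703.
The lowest first ionisation energy among these belongs to Sr.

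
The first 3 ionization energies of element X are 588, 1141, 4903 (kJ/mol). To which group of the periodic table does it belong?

Group 2

Look for the largest jump between consecutive ionization energies: IE3/IE2 ≈ 4.3, far larger than any earlier ratio.
That jump marks the point where a core electron is being removed. So the atom has 2 valence electrons.
A main-group element with 2 valence electrons is in group 2.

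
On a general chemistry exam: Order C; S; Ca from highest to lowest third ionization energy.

Consider each +2 ion: C²⁺ still has 2 valence electrons; S²⁺ still has 4 valence electrons; Ca²⁺ is the bare [Ar] core.
Core electrons are held far more tightly than valence electrons, so Ca tops the IE_3 order.
Valence configurations: C²⁺ [He]2s², S²⁺ [Ne]3s²3p².
The numbers (kJ/mol): C 4620, S 3357, Ca 4912.
Putting it together, IE_3: S < C < Ca.

Ca > C > S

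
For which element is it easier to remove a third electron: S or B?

S

After 2 electrons have been removed, what remains? S²⁺ still has 4 valence electrons; B²⁺ still has 1 valence electron.
All are still removing valence electrons, so compare the +2 ions as you would atoms: IE_3 generally rises across a period (higher Z_eff) and falls down a group (larger shell), subject to the usual subshell exceptions.
Valence configurations: S²⁺ [Ne]3s²3p², B²⁺ [He]2s¹.
Approximate IE_3 values (kJ/mol): S 3357, B 3660.
Putting it together, IE_3: S < B.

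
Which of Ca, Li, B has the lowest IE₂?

After 1 electron has been removed, what remains? Ca⁺ still has 1 valence electron; Li⁺ is the bare [He] core; B⁺ still has 2 valence electrons.
Breaking into a closed-shell core is much more expensive than removing a leftover valence electron — Li has the largest IE_2 here.
Valence configurations: Ca⁺ [Ar]4s¹, B⁺ [He]2s².
The numbers (kJ/mol): Ca 1145, Li 7298, B 2427.
Overall IE_2 order: Ca < B < Li.

Ca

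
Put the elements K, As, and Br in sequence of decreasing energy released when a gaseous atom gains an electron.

K is in period 4, group 1; As is in period 4, group 15; Br is in period 4, group 17.
Adding an electron releases more energy for atoms nearer the top right (short of the noble gases).
All lie in period 4, so electron affinity increases left to right.
So from highest to lowest: Br > As > K.

Br, As, K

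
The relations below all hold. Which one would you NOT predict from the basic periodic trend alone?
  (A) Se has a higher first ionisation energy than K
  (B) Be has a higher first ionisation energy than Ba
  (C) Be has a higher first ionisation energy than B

The general trend: first ionisation energy increases across a period and decreases down a group.
(A) Se (period 4, group 16) vs K (period 4, group 1): the stated order agrees with the simple trend.
(B) Be (period 2, group 2) vs Ba (period 6, group 2): the stated order agrees with the simple trend.
(C) Be (period 2, group 2) vs B (period 2, group 13): the stated order contradicts the simple trend.
The exception is (C): removing B's lone 2p electron is easier than breaking Be's filled 2s².

(C)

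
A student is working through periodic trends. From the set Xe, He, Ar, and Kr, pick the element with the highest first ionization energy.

He

He is in period 1, group 18; Ar is in period 3, group 18; Kr is in period 4, group 18; Xe is in period 5, group 18.
Across a period the outer electron is held more tightly (higher IE₁); down a group it sits in a higher shell, more shielded, and comes off more easily.
All are in group 18, so first ionization energy increases up the group.
The highest first ionization energy among these belongs to He.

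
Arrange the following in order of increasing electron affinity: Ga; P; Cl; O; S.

Ga < P < O < S < Cl

O is in period 2, group 16; P is in period 3, group 15; S is in period 3, group 16; Cl is in period 3, group 17; Ga is in period 4, group 13.
Atoms with high Z_eff and room in the valence shell (especially the halogens) have the most exothermic electron affinities.
These span different periods and groups, so the two trends combine.
P > Ga: relative to Ga, both the across-period and down-group shifts push P's electron affinity up.
O > P: relative to P, both the across-period and down-group shifts push O's electron affinity up.
S > O: this pair runs against the simple trend — see the exception note.
Cl > S: both are in period 3; the period trend gives Cl the larger value.
Note the exception: S has a higher electron affinity than O, contrary to the simple trend — the compact 2p subshell of O repels the added electron more than S's larger 3p does.
Approximate values (kJ/mol): O 141, P 72, S 200, Cl 349, Ga 29.
So from lowest to highest: Ga < P < O < S < Cl.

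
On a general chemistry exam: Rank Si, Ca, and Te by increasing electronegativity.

Ca < Si < Te

Si is in period 3, group 14; Ca is in period 4, group 2; Te is in period 5, group 16.
Atoms toward the upper right of the periodic table pull bonding electrons most strongly.
These span different periods and groups, so the two trends combine.
Si > Ca: relative to Ca, both the across-period and down-group shifts push Si's electronegativity up.
Te > Si: the two effects oppose for this pair; the across-period effect wins (2.10 vs 1.90).
Approximate values (Pauling): Si 1.90, Ca 1.00, Te 2.10.
So from lowest to highest: Ca < Si < Te.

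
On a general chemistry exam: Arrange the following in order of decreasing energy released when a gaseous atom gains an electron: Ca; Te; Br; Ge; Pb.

Atoms with high Z_eff and room in the valence shell (especially the halogens) have the most exothermic electron affinities.
Neither a single period nor a single group — weigh both effects.
Pb > Ca: period and group pull opposite ways; the across-period shift dominates (35 vs 2 kJ/mol).
Ge > Pb: Ge sits above Pb in group 14, so the down-group effect alone puts Ge higher.
Te > Ge: the two effects oppose for this pair; the across-period effect wins (190 vs 119 kJ/mol).
Br > Te: both effects reinforce here, so Br is clearly the higher of the two.
Approximate values (kJ/mol): Ca 2, Ge 119, Br 325, Te 190, Pb 35.
So from highest to lowest: Br > Te > Ge > Pb > Ca.

Br, Te, Ge, Pb, Ca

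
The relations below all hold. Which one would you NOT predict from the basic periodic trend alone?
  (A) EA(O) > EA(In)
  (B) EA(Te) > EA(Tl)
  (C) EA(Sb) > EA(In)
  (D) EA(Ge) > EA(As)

(D)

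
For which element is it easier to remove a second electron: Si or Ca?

The second ionization energy removes an electron from the +1 ion. For each element: Si⁺ still has 3 valence electrons; Ca⁺ still has 1 valence electron.
All are still removing valence electrons, so compare the +1 ions as you would atoms: IE_2 generally rises across a period (higher Z_eff) and falls down a group (larger shell), subject to the usual subshell exceptions.
Valence configurations: Si⁺ [Ne]3s²3p¹, Ca⁺ [Ar]4s¹.
Approximate IE_2 values (kJ/mol): Si 1577, Ca 1145.
Hence IE_2: Ca < Si.

Ca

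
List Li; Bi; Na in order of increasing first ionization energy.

Na < Li < Bi

Li is in period 2, group 1; Na is in period 3, group 1; Bi is in period 6, group 15.
Across a period the outer electron is held more tightly (higher IE₁); down a group it sits in a higher shell, more shielded, and comes off more easily.
These span different periods and groups, so the two trends combine.
Li > Na: they share group 1; the group trend gives Li the larger value.
Bi > Li: period and group pull opposite ways; the across-period shift dominates (703 vs 520 kJ/mol).
Tabulated first ionization energy (kJ/mol): Li 520, Na 496, Bi 703.
So from lowest to highest: Na < Li < Bi.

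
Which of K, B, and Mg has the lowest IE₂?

Mg

After 1 electron has been removed, what remains? K⁺ is the bare [Ar] core; B⁺ still has 2 valence electrons; Mg⁺ still has 1 valence electron.
Breaking into a closed-shell core is much more expensive than removing a leftover valence electron — K has the largest IE_2 here.
Valence configurations: B⁺ [He]2s², Mg⁺ [Ne]3s¹.
The numbers (kJ/mol): K 3052, B 2427, Mg 1451.
So the second ionization energies run Mg < B < K.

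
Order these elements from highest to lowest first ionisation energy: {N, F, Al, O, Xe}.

F > N > O > Xe > Al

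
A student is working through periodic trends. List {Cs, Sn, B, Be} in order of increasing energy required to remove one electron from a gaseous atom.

Be is in period 2, group 2; B is in period 2, group 13; Sn is in period 5, group 14; Cs is in period 6, group 1.
Across a period the outer electron is held more tightly (higher IE₁); down a group it sits in a higher shell, more shielded, and comes off more easily.
Here both period and group differ, so the two effects have to be weighed against each other.
Sn > Cs: both effects reinforce here, so Sn is clearly the higher of the two.
B > Sn: period and group pull opposite ways; the down-group shift dominates (801 vs 709 kJ/mol).
Be > B: this pair runs against the simple trend — see the exception note.
Note the exception: Be has a higher first ionization energy than B, contrary to the simple trend — removing B's lone 2p electron is easier than breaking Be's filled 2s².
Approximate values (kJ/mol): Be 900, B 801, Sn 709, Cs 376.
So from lowest to highest: Cs < Sn < B < Be.

Cs < Sn < B < Be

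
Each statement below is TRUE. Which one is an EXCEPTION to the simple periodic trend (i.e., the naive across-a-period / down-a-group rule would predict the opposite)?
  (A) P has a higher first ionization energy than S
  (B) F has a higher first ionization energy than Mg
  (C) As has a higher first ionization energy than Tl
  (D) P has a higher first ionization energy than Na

The general trend: first ionization energy increases across a period and decreases down a group.
(A) P (period 3, group 15) vs S (period 3, group 16): the stated order contradicts the simple trend.
(B) F (period 2, group 17) vs Mg (period 3, group 2): the stated order agrees with the simple trend.
(C) As (period 4, group 15) vs Tl (period 6, group 13): the stated order agrees with the simple trend.
(D) P (period 3, group 15) vs Na (period 3, group 1): the stated order agrees with the simple trend.
The exception is (A): S (3p⁴) ionizes more easily than half-filled P (3p³) because the paired 3p electron in S is pushed out by e⁻–e⁻ repulsion.

(A)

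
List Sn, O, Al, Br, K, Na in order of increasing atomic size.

O is in period 2, group 16; Na is in period 3, group 1; Al is in period 3, group 13; K is in period 4, group 1; Br is in period 4, group 17; Sn is in period 5, group 14.
Radius decreases left→right (rising Z_eff, same n) and increases top→bottom (higher n).
These span different periods and groups, so the two trends combine.
Br > O: the two effects oppose for this pair; the down-group effect wins (114 vs 63 pm).
Al > Br: the two effects oppose for this pair; the across-period effect wins (126 vs 114 pm).
Sn > Al: the two effects oppose for this pair; the down-group effect wins (140 vs 126 pm).
Na > Sn: period and group pull opposite ways; the across-period shift dominates (155 vs 140 pm).
K > Na: K sits below Na in group 1, so the down-group effect alone puts K larger.
Approximate values (pm): O 63, Na 155, Al 126, K 196, Br 114, Sn 140.
So from smallest to largest: O < Br < Al < Sn < Na < K.

O < Br < Al < Sn < Na < K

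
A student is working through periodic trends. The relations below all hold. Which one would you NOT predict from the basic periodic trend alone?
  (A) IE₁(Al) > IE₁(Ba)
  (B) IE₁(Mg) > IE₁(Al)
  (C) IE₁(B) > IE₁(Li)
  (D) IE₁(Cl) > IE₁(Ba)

(B)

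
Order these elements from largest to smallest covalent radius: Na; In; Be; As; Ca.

Moving right in a period, electrons are added to the same shell under a stronger nuclear pull, so atoms get smaller; moving down, a new shell is opened and atoms get larger.
Neither a single period nor a single group — weigh both effects.
As > Be: period and group pull opposite ways; the down-group shift dominates (121 vs 102 pm).
In > As: relative to As, both the across-period and down-group shifts push In's atomic radius up.
Na > In: the two effects oppose for this pair; the across-period effect wins (155 vs 142 pm).
Ca > Na: the two effects oppose for this pair; the down-group effect wins (171 vs 155 pm).
For reference (pm): Be 102, Na 155, Ca 171, As 121, In 142.
So from largest to smallest: Ca > Na > In > As > Be.

Ca > Na > In > As > Be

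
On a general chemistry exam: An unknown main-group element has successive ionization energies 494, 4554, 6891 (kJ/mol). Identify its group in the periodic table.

Group 1

Look for the largest jump between consecutive ionization energies: IE2/IE1 ≈ 9.2, far larger than any earlier ratio.
That jump marks the point where a core electron is being removed. So the atom has 1 valence electron.
A main-group element with 1 valence electron is in group 1.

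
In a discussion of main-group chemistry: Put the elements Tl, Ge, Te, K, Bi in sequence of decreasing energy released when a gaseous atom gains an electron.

Atoms with high Z_eff and room in the valence shell (especially the halogens) have the most exothermic electron affinities.
Neither a single period nor a single group — weigh both effects.
K > Tl: the two effects oppose for this pair; the down-group effect wins (48 vs 19 kJ/mol).
Bi > K: the two effects oppose for this pair; the across-period effect wins (91 vs 48 kJ/mol).
Ge > Bi: the two effects oppose for this pair; the down-group effect wins (119 vs 91 kJ/mol).
Te > Ge: the two effects oppose for this pair; the across-period effect wins (190 vs 119 kJ/mol).
For reference (kJ/mol): K 48, Ge 119, Te 190, Tl 19, Bi 91.
So from highest to lowest: Te > Ge > Bi > K > Tl.

Te, Ge, Bi, K, Tl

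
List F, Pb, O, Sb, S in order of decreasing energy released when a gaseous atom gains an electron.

O is in period 2, group 16; F is in period 2, group 17; S is in period 3, group 16; Sb is in period 5, group 15; Pb is in period 6, group 14.
EA tends to increase across a period and decrease down a group, though the pattern is less regular than for IE or radius.
Here both period and group differ, so the two effects have to be weighed against each other.
Sb > Pb: relative to Pb, both the across-period and down-group shifts push Sb's electron affinity up.
O > Sb: relative to Sb, both the across-period and down-group shifts push O's electron affinity up.
S > O: this pair runs against the simple trend — see the exception note.
F > S: both effects reinforce here, so F is clearly the higher of the two.
Note the exception: S has a higher electron affinity than O, contrary to the simple trend — the compact 2p subshell of O repels the added electron more than S's larger 3p does.
Approximate values (kJ/mol): O 141, F 328, S 200, Sb 103, Pb 35.
So from highest to lowest: F > S > O > Sb > Pb.

F, S, O, Sb, Pb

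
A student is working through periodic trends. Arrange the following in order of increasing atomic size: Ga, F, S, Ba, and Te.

F < S < Ga < Te < Ba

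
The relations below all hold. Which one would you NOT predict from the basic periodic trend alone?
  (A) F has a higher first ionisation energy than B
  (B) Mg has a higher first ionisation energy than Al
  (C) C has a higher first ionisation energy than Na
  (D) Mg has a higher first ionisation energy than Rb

(B)

The general trend: first ionisation energy increases across a period and decreases down a group.
(A) F (period 2, group 17) vs B (period 2, group 13): the stated order agrees with the simple trend.
(B) Mg (period 3, group 2) vs Al (period 3, group 13): the stated order contradicts the simple trend.
(C) C (period 2, group 14) vs Na (period 3, group 1): the stated order agrees with the simple trend.
(D) Mg (period 3, group 2) vs Rb (period 5, group 1): the stated order agrees with the simple trend.
The exception is (B): Al's single 3p electron is easier to remove than one from Mg's filled 3s².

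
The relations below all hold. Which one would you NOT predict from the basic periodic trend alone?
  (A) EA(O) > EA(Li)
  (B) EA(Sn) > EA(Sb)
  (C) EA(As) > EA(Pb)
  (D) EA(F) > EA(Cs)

(B)

The general trend: electron affinity increases across a period and decreases down a group.
(A) O (period 2, group 16) vs Li (period 2, group 1): the stated order agrees with the simple trend.
(B) Sn (period 5, group 14) vs Sb (period 5, group 15): the stated order contradicts the simple trend.
(C) As (period 4, group 15) vs Pb (period 6, group 14): the stated order agrees with the simple trend.
(D) F (period 2, group 17) vs Cs (period 6, group 1): the stated order agrees with the simple trend.
The exception is (B): adding an electron to Sb's half-filled 5p³ is unfavourable, so Sn has the more exothermic EA.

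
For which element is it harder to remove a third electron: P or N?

N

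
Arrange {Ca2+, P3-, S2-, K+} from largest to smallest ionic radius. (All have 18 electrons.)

All of these have 18 electrons, so size is governed by nuclear charge alone: the more protons, the stronger the pull on the same electron cloud, and the smaller the ion.
Nuclear charges: Ca2+ (Z=20), K+ (Z=19), S2- (Z=16), P3- (Z=15).
Largest to smallest: P3- > S2- > K+ > Ca2+.

P3- > S2- > K+ > Ca2+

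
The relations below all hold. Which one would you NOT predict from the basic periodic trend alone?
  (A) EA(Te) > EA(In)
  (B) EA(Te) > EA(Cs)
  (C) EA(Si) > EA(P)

The general trend: electron affinity increases across a period and decreases down a group.
(A) Te (period 5, group 16) vs In (period 5, group 13): the stated order agrees with the simple trend.
(B) Te (period 5, group 16) vs Cs (period 6, group 1): the stated order agrees with the simple trend.
(C) Si (period 3, group 14) vs P (period 3, group 15): the stated order contradicts the simple trend.
The exception is (C): adding an electron to P's half-filled 3p³ is unfavourable, so Si (3p²) has the more exothermic EA.

(C)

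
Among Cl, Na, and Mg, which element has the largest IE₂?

IE_2 is the cost of taking one more electron from the +1 cation: Cl⁺ still has 6 valence electrons; Na⁺ is the bare [Ne] core; Mg⁺ still has 1 valence electron.
Breaking into a closed-shell core is much more expensive than removing a leftover valence electron — Na has the largest IE_2 here.
Valence configurations: Cl⁺ [Ne]3s²3p⁴, Mg⁺ [Ne]3s¹.
Tabulated IE_2 (kJ/mol): Cl 2298, Na 4562, Mg 1451.
Hence IE_2: Mg < Cl < Na.

Na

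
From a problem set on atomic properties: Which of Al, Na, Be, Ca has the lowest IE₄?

Ca

The fourth ionization energy removes an electron from the +3 ion. For each element: Al³⁺ is the bare [Ne] core; Na³⁺ is already 2 electrons into the core; Be³⁺ is already 1 electron into the core; Ca³⁺ is already 1 electron into the core.
All of these are removing an electron from a noble-gas core or deeper; the smaller core (lower principal quantum number) is held far more tightly, and within a period the higher nuclear charge binds the same core more tightly.
Tabulated IE_4 (kJ/mol): Al 11577, Na 9543, Be 21007, Ca 6491.
So the fourth ionization energies run Ca < Na < Al < Be.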